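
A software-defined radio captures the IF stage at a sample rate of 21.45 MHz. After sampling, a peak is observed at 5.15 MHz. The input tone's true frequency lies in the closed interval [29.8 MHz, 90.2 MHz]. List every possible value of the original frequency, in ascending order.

37.75 MHz, 48.05 MHz, 59.2 MHz, 69.5 MHz, 80.65 MHz

Frequencies that alias to 5.15 MHz are k·fs ± 5.15 MHz for integer k ≥ 0.
k=0: 5.15 MHz.
k=1: 16.3 MHz, 26.6 MHz.
k=2: 37.75 MHz, 48.05 MHz.
k=3: 59.2 MHz, 69.5 MHz.
k=4: 80.65 MHz, 90.95 MHz.
k=5: 102.1 MHz, 112.4 MHz.
Within [29.8 MHz, 90.2 MHz]: 37.75 MHz, 48.05 MHz, 59.2 MHz, 69.5 MHz, 80.65 MHz.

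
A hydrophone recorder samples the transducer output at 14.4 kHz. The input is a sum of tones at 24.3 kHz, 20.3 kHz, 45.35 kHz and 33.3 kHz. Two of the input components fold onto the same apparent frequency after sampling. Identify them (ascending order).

fs/2 = 7.2 kHz.
24.3 kHz mod fs = 9.9 kHz.
9.9 kHz > fs/2 = 7.2 kHz, folds to fs − 9.9 kHz = 4.5 kHz.
20.3 kHz mod fs = 5.9 kHz.
5.9 kHz ≤ fs/2 = 7.2 kHz, appears at 5.9 kHz.
45.35 kHz mod fs = 2.15 kHz.
2.15 kHz ≤ fs/2 = 7.2 kHz, appears at 2.15 kHz.
33.3 kHz mod fs = 4.5 kHz.
4.5 kHz ≤ fs/2 = 7.2 kHz, appears at 4.5 kHz.
24.3 kHz and 33.3 kHz both map to 4.5 kHz.

24.3 kHz, 33.3 kHz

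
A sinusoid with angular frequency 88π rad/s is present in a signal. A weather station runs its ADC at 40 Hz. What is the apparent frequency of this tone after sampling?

4 Hz

ω = 88π rad/s → f = ω/(2π) = 44 Hz.
44 Hz mod fs = 4 Hz.
4 Hz ≤ fs/2 = 20 Hz, appears at 4 Hz.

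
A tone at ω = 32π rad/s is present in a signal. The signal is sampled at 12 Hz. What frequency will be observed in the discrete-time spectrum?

4 Hz

ω = 32π rad/s → f = ω/(2π) = 16 Hz.
16 Hz mod fs = 4 Hz.
4 Hz ≤ fs/2 = 6 Hz, appears at 4 Hz.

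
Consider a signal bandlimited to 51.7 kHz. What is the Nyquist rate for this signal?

Nyquist rate = 2 × 51.7 kHz = 103.4 kHz.

103.4 kHz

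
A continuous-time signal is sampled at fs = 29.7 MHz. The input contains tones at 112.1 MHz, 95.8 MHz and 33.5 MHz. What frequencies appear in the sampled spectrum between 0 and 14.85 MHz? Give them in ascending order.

fs/2 = 14.85 MHz.
112.1 MHz mod fs = 23 MHz.
23 MHz > fs/2 = 14.85 MHz, folds to fs − 23 MHz = 6.7 MHz.
95.8 MHz mod fs = 6.7 MHz.
6.7 MHz ≤ fs/2 = 14.85 MHz, appears at 6.7 MHz.
33.5 MHz mod fs = 3.8 MHz.
3.8 MHz ≤ fs/2 = 14.85 MHz, appears at 3.8 MHz.
Distinct values: {3.8 MHz, 6.7 MHz}.

3.8 MHz, 6.7 MHz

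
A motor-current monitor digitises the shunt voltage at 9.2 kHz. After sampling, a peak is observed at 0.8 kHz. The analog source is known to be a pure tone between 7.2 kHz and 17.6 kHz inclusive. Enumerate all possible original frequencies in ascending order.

Frequencies that alias to 0.8 kHz are k·fs ± 0.8 kHz for integer k ≥ 0.
k=0: 0.8 kHz.
k=1: 8.4 kHz, 10 kHz.
k=2: 17.6 kHz, 19.2 kHz.
k=3: 26.8 kHz, 28.4 kHz.
Within [7.2 kHz, 17.6 kHz]: 8.4 kHz, 10 kHz, 17.6 kHz.

8.4 kHz, 10 kHz, 17.6 kHz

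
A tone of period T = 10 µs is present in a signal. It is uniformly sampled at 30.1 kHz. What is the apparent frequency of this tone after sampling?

9.7 kHz

T = 10 µs → f = 1/T = 100 kHz.
100 kHz mod fs = 9.7 kHz.
9.7 kHz ≤ fs/2 = 15.05 kHz, appears at 9.7 kHz.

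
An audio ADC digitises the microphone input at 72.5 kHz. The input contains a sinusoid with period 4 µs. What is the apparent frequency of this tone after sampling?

32.5 kHz

T = 4 µs → f = 1/T = 250 kHz.
250 kHz mod fs = 32.5 kHz.
32.5 kHz ≤ fs/2 = 36.25 kHz, appears at 32.5 kHz.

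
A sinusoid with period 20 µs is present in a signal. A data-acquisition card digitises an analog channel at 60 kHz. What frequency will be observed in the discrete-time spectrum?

10 kHz

T = 20 µs → f = 1/T = 50 kHz.
50 kHz > fs/2 = 30 kHz, folds to fs − 50 kHz = 10 kHz.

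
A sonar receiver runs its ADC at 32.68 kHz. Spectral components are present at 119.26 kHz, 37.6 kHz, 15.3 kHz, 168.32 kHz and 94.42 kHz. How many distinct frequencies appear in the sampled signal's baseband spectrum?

fs/2 = 16.34 kHz.
119.26 kHz mod fs = 21.22 kHz.
21.22 kHz > fs/2 = 16.34 kHz, folds to fs − 21.22 kHz = 11.46 kHz.
37.6 kHz mod fs = 4.92 kHz.
4.92 kHz ≤ fs/2 = 16.34 kHz, appears at 4.92 kHz.
15.3 kHz ≤ fs/2 = 16.34 kHz, passes unchanged.
168.32 kHz mod fs = 4.92 kHz.
4.92 kHz ≤ fs/2 = 16.34 kHz, appears at 4.92 kHz.
94.42 kHz mod fs = 29.06 kHz.
29.06 kHz > fs/2 = 16.34 kHz, folds to fs − 29.06 kHz = 3.62 kHz.
Distinct values: {3.62 kHz, 4.92 kHz, 11.46 kHz, 15.3 kHz} → 4.

4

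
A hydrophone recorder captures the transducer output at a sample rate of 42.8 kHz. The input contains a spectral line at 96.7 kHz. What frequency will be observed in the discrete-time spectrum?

11.1 kHz

96.7 kHz mod fs = 11.1 kHz.
11.1 kHz ≤ fs/2 = 21.4 kHz, appears at 11.1 kHz.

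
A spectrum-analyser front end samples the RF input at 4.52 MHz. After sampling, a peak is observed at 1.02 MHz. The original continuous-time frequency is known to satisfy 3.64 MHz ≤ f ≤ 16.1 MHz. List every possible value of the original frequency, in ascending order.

Frequencies that alias to 1.02 MHz are k·fs ± 1.02 MHz for integer k ≥ 0.
k=0: 1.02 MHz.
k=1: 3.5 MHz, 5.54 MHz.
k=2: 8.02 MHz, 10.06 MHz.
k=3: 12.54 MHz, 14.58 MHz.
k=4: 17.06 MHz, 19.1 MHz.
Within [3.64 MHz, 16.1 MHz]: 5.54 MHz, 8.02 MHz, 10.06 MHz, 12.54 MHz, 14.58 MHz.

5.54 MHz, 8.02 MHz, 10.06 MHz, 12.54 MHz, 14.58 MHz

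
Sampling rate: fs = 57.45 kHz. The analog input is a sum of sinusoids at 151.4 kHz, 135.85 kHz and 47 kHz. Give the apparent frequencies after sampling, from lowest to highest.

10.45 kHz, 20.95 kHz

fs/2 = 28.725 kHz.
151.4 kHz mod fs = 36.5 kHz.
36.5 kHz > fs/2 = 28.725 kHz, folds to fs − 36.5 kHz = 20.95 kHz.
135.85 kHz mod fs = 20.95 kHz.
20.95 kHz ≤ fs/2 = 28.725 kHz, appears at 20.95 kHz.
47 kHz > fs/2 = 28.725 kHz, folds to fs − 47 kHz = 10.45 kHz.
Distinct values: {10.45 kHz, 20.95 kHz}.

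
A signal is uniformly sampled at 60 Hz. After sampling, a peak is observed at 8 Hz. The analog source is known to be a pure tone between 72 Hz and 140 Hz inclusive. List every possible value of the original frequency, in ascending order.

112 Hz, 128 Hz

Frequencies that alias to 8 Hz are k·fs ± 8 Hz for integer k ≥ 0.
k=0: 8 Hz.
k=1: 52 Hz, 68 Hz.
k=2: 112 Hz, 128 Hz.
k=3: 172 Hz, 188 Hz.
Within [72 Hz, 140 Hz]: 112 Hz, 128 Hz.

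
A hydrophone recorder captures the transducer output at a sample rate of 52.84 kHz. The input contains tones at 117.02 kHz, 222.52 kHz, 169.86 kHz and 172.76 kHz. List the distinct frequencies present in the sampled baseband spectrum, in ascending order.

11.16 kHz, 11.34 kHz, 14.24 kHz

fs/2 = 26.42 kHz.
117.02 kHz mod fs = 11.34 kHz.
11.34 kHz ≤ fs/2 = 26.42 kHz, appears at 11.34 kHz.
222.52 kHz mod fs = 11.16 kHz.
11.16 kHz ≤ fs/2 = 26.42 kHz, appears at 11.16 kHz.
169.86 kHz mod fs = 11.34 kHz.
11.34 kHz ≤ fs/2 = 26.42 kHz, appears at 11.34 kHz.
172.76 kHz mod fs = 14.24 kHz.
14.24 kHz ≤ fs/2 = 26.42 kHz, appears at 14.24 kHz.
Distinct values: {11.16 kHz, 11.34 kHz, 14.24 kHz}.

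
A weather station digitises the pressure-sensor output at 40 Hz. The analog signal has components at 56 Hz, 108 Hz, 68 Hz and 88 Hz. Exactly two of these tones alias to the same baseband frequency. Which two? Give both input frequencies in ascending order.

68 Hz, 108 Hz

fs/2 = 20 Hz.
56 Hz mod fs = 16 Hz.
16 Hz ≤ fs/2 = 20 Hz, appears at 16 Hz.
108 Hz mod fs = 28 Hz.
28 Hz > fs/2 = 20 Hz, folds to fs − 28 Hz = 12 Hz.
68 Hz mod fs = 28 Hz.
28 Hz > fs/2 = 20 Hz, folds to fs − 28 Hz = 12 Hz.
88 Hz mod fs = 8 Hz.
8 Hz ≤ fs/2 = 20 Hz, appears at 8 Hz.
68 Hz and 108 Hz both map to 12 Hz.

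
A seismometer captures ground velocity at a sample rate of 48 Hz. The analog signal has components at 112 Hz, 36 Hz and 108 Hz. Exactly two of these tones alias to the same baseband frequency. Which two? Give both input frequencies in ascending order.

36 Hz, 108 Hz

fs/2 = 24 Hz.
112 Hz mod fs = 16 Hz.
16 Hz ≤ fs/2 = 24 Hz, appears at 16 Hz.
36 Hz > fs/2 = 24 Hz, folds to fs − 36 Hz = 12 Hz.
108 Hz mod fs = 12 Hz.
12 Hz ≤ fs/2 = 24 Hz, appears at 12 Hz.
36 Hz and 108 Hz both map to 12 Hz.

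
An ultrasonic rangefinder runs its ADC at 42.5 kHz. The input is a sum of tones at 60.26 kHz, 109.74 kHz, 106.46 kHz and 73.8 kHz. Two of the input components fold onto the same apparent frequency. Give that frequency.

17.76 kHz

fs/2 = 21.25 kHz.
60.26 kHz mod fs = 17.76 kHz.
17.76 kHz ≤ fs/2 = 21.25 kHz, appears at 17.76 kHz.
109.74 kHz mod fs = 24.74 kHz.
24.74 kHz > fs/2 = 21.25 kHz, folds to fs − 24.74 kHz = 17.76 kHz.
106.46 kHz mod fs = 21.46 kHz.
21.46 kHz > fs/2 = 21.25 kHz, folds to fs − 21.46 kHz = 21.04 kHz.
73.8 kHz mod fs = 31.3 kHz.
31.3 kHz > fs/2 = 21.25 kHz, folds to fs − 31.3 kHz = 11.2 kHz.
60.26 kHz and 109.74 kHz both map to 17.76 kHz.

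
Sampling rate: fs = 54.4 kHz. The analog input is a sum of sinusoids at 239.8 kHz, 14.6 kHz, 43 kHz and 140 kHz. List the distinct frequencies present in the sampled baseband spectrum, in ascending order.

11.4 kHz, 14.6 kHz, 22.2 kHz, 23.2 kHz

fs/2 = 27.2 kHz.
239.8 kHz mod fs = 22.2 kHz.
22.2 kHz ≤ fs/2 = 27.2 kHz, appears at 22.2 kHz.
14.6 kHz ≤ fs/2 = 27.2 kHz, passes unchanged.
43 kHz > fs/2 = 27.2 kHz, folds to fs − 43 kHz = 11.4 kHz.
140 kHz mod fs = 31.2 kHz.
31.2 kHz > fs/2 = 27.2 kHz, folds to fs − 31.2 kHz = 23.2 kHz.
Distinct values: {11.4 kHz, 14.6 kHz, 22.2 kHz, 23.2 kHz}.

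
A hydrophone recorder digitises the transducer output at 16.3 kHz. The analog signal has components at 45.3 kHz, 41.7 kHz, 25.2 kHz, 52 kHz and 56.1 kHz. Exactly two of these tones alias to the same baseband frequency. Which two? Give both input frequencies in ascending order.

fs/2 = 8.15 kHz.
45.3 kHz mod fs = 12.7 kHz.
12.7 kHz > fs/2 = 8.15 kHz, folds to fs − 12.7 kHz = 3.6 kHz.
41.7 kHz mod fs = 9.1 kHz.
9.1 kHz > fs/2 = 8.15 kHz, folds to fs − 9.1 kHz = 7.2 kHz.
25.2 kHz mod fs = 8.9 kHz.
8.9 kHz > fs/2 = 8.15 kHz, folds to fs − 8.9 kHz = 7.4 kHz.
52 kHz mod fs = 3.1 kHz.
3.1 kHz ≤ fs/2 = 8.15 kHz, appears at 3.1 kHz.
56.1 kHz mod fs = 7.2 kHz.
7.2 kHz ≤ fs/2 = 8.15 kHz, appears at 7.2 kHz.
41.7 kHz and 56.1 kHz both map to 7.2 kHz.

41.7 kHz, 56.1 kHz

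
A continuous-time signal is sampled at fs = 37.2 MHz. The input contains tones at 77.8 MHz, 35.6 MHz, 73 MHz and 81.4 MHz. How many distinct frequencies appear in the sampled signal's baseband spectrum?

fs/2 = 18.6 MHz.
77.8 MHz mod fs = 3.4 MHz.
3.4 MHz ≤ fs/2 = 18.6 MHz, appears at 3.4 MHz.
35.6 MHz > fs/2 = 18.6 MHz, folds to fs − 35.6 MHz = 1.6 MHz.
73 MHz mod fs = 35.8 MHz.
35.8 MHz > fs/2 = 18.6 MHz, folds to fs − 35.8 MHz = 1.4 MHz.
81.4 MHz mod fs = 7 MHz.
7 MHz ≤ fs/2 = 18.6 MHz, appears at 7 MHz.
Distinct values: {1.4 MHz, 1.6 MHz, 3.4 MHz, 7 MHz} → 4.

4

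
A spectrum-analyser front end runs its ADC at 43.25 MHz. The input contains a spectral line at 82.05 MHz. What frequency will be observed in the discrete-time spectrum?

4.45 MHz

82.05 MHz mod fs = 38.8 MHz.
38.8 MHz > fs/2 = 21.625 MHz, folds to fs − 38.8 MHz = 4.45 MHz.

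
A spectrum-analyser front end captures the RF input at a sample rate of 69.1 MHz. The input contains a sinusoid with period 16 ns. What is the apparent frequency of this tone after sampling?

T = 16 ns → f = 1/T = 62.5 MHz.
62.5 MHz > fs/2 = 34.55 MHz, folds to fs − 62.5 MHz = 6.6 MHz.

6.6 MHz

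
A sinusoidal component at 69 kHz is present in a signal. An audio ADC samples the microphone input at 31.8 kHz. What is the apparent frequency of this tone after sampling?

5.4 kHz

69 kHz mod fs = 5.4 kHz.
5.4 kHz ≤ fs/2 = 15.9 kHz, appears at 5.4 kHz.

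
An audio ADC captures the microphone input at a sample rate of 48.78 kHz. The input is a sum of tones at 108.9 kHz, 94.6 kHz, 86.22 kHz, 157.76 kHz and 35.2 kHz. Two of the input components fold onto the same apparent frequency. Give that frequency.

11.34 kHz

fs/2 = 24.39 kHz.
108.9 kHz mod fs = 11.34 kHz.
11.34 kHz ≤ fs/2 = 24.39 kHz, appears at 11.34 kHz.
94.6 kHz mod fs = 45.82 kHz.
45.82 kHz > fs/2 = 24.39 kHz, folds to fs − 45.82 kHz = 2.96 kHz.
86.22 kHz mod fs = 37.44 kHz.
37.44 kHz > fs/2 = 24.39 kHz, folds to fs − 37.44 kHz = 11.34 kHz.
157.76 kHz mod fs = 11.42 kHz.
11.42 kHz ≤ fs/2 = 24.39 kHz, appears at 11.42 kHz.
35.2 kHz > fs/2 = 24.39 kHz, folds to fs − 35.2 kHz = 13.58 kHz.
86.22 kHz and 108.9 kHz both map to 11.34 kHz.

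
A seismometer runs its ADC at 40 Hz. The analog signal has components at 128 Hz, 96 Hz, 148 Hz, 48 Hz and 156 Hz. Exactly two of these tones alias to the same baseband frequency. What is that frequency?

fs/2 = 20 Hz.
128 Hz mod fs = 8 Hz.
8 Hz ≤ fs/2 = 20 Hz, appears at 8 Hz.
96 Hz mod fs = 16 Hz.
16 Hz ≤ fs/2 = 20 Hz, appears at 16 Hz.
148 Hz mod fs = 28 Hz.
28 Hz > fs/2 = 20 Hz, folds to fs − 28 Hz = 12 Hz.
48 Hz mod fs = 8 Hz.
8 Hz ≤ fs/2 = 20 Hz, appears at 8 Hz.
156 Hz mod fs = 36 Hz.
36 Hz > fs/2 = 20 Hz, folds to fs − 36 Hz = 4 Hz.
48 Hz and 128 Hz both map to 8 Hz.

8 Hz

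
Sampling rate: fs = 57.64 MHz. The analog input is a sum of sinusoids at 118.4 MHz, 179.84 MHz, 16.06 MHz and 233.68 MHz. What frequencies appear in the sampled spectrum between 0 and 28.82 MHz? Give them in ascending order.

fs/2 = 28.82 MHz.
118.4 MHz mod fs = 3.12 MHz.
3.12 MHz ≤ fs/2 = 28.82 MHz, appears at 3.12 MHz.
179.84 MHz mod fs = 6.92 MHz.
6.92 MHz ≤ fs/2 = 28.82 MHz, appears at 6.92 MHz.
16.06 MHz ≤ fs/2 = 28.82 MHz, passes unchanged.
233.68 MHz mod fs = 3.12 MHz.
3.12 MHz ≤ fs/2 = 28.82 MHz, appears at 3.12 MHz.
Distinct values: {3.12 MHz, 6.92 MHz, 16.06 MHz}.

3.12 MHz, 6.92 MHz, 16.06 MHz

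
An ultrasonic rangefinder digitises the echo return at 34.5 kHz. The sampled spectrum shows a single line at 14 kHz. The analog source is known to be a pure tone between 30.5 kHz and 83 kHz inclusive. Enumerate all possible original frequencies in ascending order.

48.5 kHz, 55 kHz, 83 kHz

Frequencies that alias to 14 kHz are k·fs ± 14 kHz for integer k ≥ 0.
k=0: 14 kHz.
k=1: 20.5 kHz, 48.5 kHz.
k=2: 55 kHz, 83 kHz.
k=3: 89.5 kHz, 117.5 kHz.
Within [30.5 kHz, 83 kHz]: 48.5 kHz, 55 kHz, 83 kHz.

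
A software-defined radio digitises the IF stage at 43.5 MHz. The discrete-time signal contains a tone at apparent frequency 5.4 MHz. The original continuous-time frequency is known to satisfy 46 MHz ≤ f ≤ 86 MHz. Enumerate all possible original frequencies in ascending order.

Frequencies that alias to 5.4 MHz are k·fs ± 5.4 MHz for integer k ≥ 0.
k=0: 5.4 MHz.
k=1: 38.1 MHz, 48.9 MHz.
k=2: 81.6 MHz, 92.4 MHz.
k=3: 125.1 MHz, 135.9 MHz.
Within [46 MHz, 86 MHz]: 48.9 MHz, 81.6 MHz.

48.9 MHz, 81.6 MHz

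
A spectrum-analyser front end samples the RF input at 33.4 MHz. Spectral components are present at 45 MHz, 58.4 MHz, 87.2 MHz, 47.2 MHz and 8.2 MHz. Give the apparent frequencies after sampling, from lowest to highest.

8.2 MHz, 8.4 MHz, 11.6 MHz, 13 MHz, 13.8 MHz

fs/2 = 16.7 MHz.
45 MHz mod fs = 11.6 MHz.
11.6 MHz ≤ fs/2 = 16.7 MHz, appears at 11.6 MHz.
58.4 MHz mod fs = 25 MHz.
25 MHz > fs/2 = 16.7 MHz, folds to fs − 25 MHz = 8.4 MHz.
87.2 MHz mod fs = 20.4 MHz.
20.4 MHz > fs/2 = 16.7 MHz, folds to fs − 20.4 MHz = 13 MHz.
47.2 MHz mod fs = 13.8 MHz.
13.8 MHz ≤ fs/2 = 16.7 MHz, appears at 13.8 MHz.
8.2 MHz ≤ fs/2 = 16.7 MHz, passes unchanged.
Distinct values: {8.2 MHz, 8.4 MHz, 11.6 MHz, 13 MHz, 13.8 MHz}.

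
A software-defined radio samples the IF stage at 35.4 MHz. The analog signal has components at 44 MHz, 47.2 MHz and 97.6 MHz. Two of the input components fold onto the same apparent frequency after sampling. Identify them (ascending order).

44 MHz, 97.6 MHz

fs/2 = 17.7 MHz.
44 MHz mod fs = 8.6 MHz.
8.6 MHz ≤ fs/2 = 17.7 MHz, appears at 8.6 MHz.
47.2 MHz mod fs = 11.8 MHz.
11.8 MHz ≤ fs/2 = 17.7 MHz, appears at 11.8 MHz.
97.6 MHz mod fs = 26.8 MHz.
26.8 MHz > fs/2 = 17.7 MHz, folds to fs − 26.8 MHz = 8.6 MHz.
44 MHz and 97.6 MHz both map to 8.6 MHz.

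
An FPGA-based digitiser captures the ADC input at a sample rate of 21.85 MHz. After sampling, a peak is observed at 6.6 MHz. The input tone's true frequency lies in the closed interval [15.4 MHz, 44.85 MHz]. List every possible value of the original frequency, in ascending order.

Frequencies that alias to 6.6 MHz are k·fs ± 6.6 MHz for integer k ≥ 0.
k=0: 6.6 MHz.
k=1: 15.25 MHz, 28.45 MHz.
k=2: 37.1 MHz, 50.3 MHz.
k=3: 58.95 MHz, 72.15 MHz.
Within [15.4 MHz, 44.85 MHz]: 28.45 MHz, 37.1 MHz.

28.45 MHz, 37.1 MHz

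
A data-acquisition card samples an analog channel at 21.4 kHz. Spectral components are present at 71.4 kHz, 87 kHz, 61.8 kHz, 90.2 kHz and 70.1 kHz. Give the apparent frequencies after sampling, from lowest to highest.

fs/2 = 10.7 kHz.
71.4 kHz mod fs = 7.2 kHz.
7.2 kHz ≤ fs/2 = 10.7 kHz, appears at 7.2 kHz.
87 kHz mod fs = 1.4 kHz.
1.4 kHz ≤ fs/2 = 10.7 kHz, appears at 1.4 kHz.
61.8 kHz mod fs = 19 kHz.
19 kHz > fs/2 = 10.7 kHz, folds to fs − 19 kHz = 2.4 kHz.
90.2 kHz mod fs = 4.6 kHz.
4.6 kHz ≤ fs/2 = 10.7 kHz, appears at 4.6 kHz.
70.1 kHz mod fs = 5.9 kHz.
5.9 kHz ≤ fs/2 = 10.7 kHz, appears at 5.9 kHz.
Distinct values: {1.4 kHz, 2.4 kHz, 4.6 kHz, 5.9 kHz, 7.2 kHz}.

1.4 kHz, 2.4 kHz, 4.6 kHz, 5.9 kHz, 7.2 kHz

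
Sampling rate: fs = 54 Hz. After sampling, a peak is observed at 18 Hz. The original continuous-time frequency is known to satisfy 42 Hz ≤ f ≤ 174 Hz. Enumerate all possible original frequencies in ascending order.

72 Hz, 90 Hz, 126 Hz, 144 Hz

Frequencies that alias to 18 Hz are k·fs ± 18 Hz for integer k ≥ 0.
k=0: 18 Hz.
k=1: 36 Hz, 72 Hz.
k=2: 90 Hz, 126 Hz.
k=3: 144 Hz, 180 Hz.
k=4: 198 Hz, 234 Hz.
Within [42 Hz, 174 Hz]: 72 Hz, 90 Hz, 126 Hz, 144 Hz.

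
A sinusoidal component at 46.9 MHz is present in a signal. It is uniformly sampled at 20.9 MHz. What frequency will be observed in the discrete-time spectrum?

46.9 MHz mod fs = 5.1 MHz.
5.1 MHz ≤ fs/2 = 10.45 MHz, appears at 5.1 MHz.

5.1 MHz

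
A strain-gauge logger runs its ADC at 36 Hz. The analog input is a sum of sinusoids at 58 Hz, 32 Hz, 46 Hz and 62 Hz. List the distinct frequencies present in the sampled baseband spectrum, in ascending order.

fs/2 = 18 Hz.
58 Hz mod fs = 22 Hz.
22 Hz > fs/2 = 18 Hz, folds to fs − 22 Hz = 14 Hz.
32 Hz > fs/2 = 18 Hz, folds to fs − 32 Hz = 4 Hz.
46 Hz mod fs = 10 Hz.
10 Hz ≤ fs/2 = 18 Hz, appears at 10 Hz.
62 Hz mod fs = 26 Hz.
26 Hz > fs/2 = 18 Hz, folds to fs − 26 Hz = 10 Hz.
Distinct values: {4 Hz, 10 Hz, 14 Hz}.

4 Hz, 10 Hz, 14 Hz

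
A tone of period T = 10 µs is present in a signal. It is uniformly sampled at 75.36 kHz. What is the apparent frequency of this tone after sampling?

24.64 kHz

T = 10 µs → f = 1/T = 100 kHz.
100 kHz mod fs = 24.64 kHz.
24.64 kHz ≤ fs/2 = 37.68 kHz, appears at 24.64 kHz.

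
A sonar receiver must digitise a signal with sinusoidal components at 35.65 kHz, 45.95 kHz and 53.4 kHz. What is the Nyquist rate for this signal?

Highest-frequency component: 53.4 kHz.
Nyquist rate = 2 × 53.4 kHz = 106.8 kHz.

106.8 kHz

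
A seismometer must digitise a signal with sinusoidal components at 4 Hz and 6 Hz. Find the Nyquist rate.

12 Hz

Highest-frequency component: 6 Hz.
Nyquist rate = 2 × 6 Hz = 12 Hz.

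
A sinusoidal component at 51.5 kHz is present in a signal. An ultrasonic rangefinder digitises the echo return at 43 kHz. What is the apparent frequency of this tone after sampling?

8.5 kHz

51.5 kHz mod fs = 8.5 kHz.
8.5 kHz ≤ fs/2 = 21.5 kHz, appears at 8.5 kHz.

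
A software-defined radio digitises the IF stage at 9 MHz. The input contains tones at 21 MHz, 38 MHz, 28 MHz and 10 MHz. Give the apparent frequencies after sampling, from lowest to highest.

fs/2 = 4.5 MHz.
21 MHz mod fs = 3 MHz.
3 MHz ≤ fs/2 = 4.5 MHz, appears at 3 MHz.
38 MHz mod fs = 2 MHz.
2 MHz ≤ fs/2 = 4.5 MHz, appears at 2 MHz.
28 MHz mod fs = 1 MHz.
1 MHz ≤ fs/2 = 4.5 MHz, appears at 1 MHz.
10 MHz mod fs = 1 MHz.
1 MHz ≤ fs/2 = 4.5 MHz, appears at 1 MHz.
Distinct values: {1 MHz, 2 MHz, 3 MHz}.

1 MHz, 2 MHz, 3 MHz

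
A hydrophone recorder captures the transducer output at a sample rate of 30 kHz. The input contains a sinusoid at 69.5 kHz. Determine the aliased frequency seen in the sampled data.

69.5 kHz mod fs = 9.5 kHz.
9.5 kHz ≤ fs/2 = 15 kHz, appears at 9.5 kHz.

9.5 kHz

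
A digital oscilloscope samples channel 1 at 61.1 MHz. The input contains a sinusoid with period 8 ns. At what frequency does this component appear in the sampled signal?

2.8 MHz

T = 8 ns → f = 1/T = 125 MHz.
125 MHz mod fs = 2.8 MHz.
2.8 MHz ≤ fs/2 = 30.55 MHz, appears at 2.8 MHz.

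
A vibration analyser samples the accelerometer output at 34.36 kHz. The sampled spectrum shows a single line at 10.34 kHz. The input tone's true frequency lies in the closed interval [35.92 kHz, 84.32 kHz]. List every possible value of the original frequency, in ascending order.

44.7 kHz, 58.38 kHz, 79.06 kHz

Frequencies that alias to 10.34 kHz are k·fs ± 10.34 kHz for integer k ≥ 0.
k=0: 10.34 kHz.
k=1: 24.02 kHz, 44.7 kHz.
k=2: 58.38 kHz, 79.06 kHz.
k=3: 92.74 kHz, 113.42 kHz.
Within [35.92 kHz, 84.32 kHz]: 44.7 kHz, 58.38 kHz, 79.06 kHz.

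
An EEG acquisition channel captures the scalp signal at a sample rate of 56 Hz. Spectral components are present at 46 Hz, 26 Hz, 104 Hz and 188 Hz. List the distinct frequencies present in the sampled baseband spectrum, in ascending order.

8 Hz, 10 Hz, 20 Hz, 26 Hz

fs/2 = 28 Hz.
46 Hz > fs/2 = 28 Hz, folds to fs − 46 Hz = 10 Hz.
26 Hz ≤ fs/2 = 28 Hz, passes unchanged.
104 Hz mod fs = 48 Hz.
48 Hz > fs/2 = 28 Hz, folds to fs − 48 Hz = 8 Hz.
188 Hz mod fs = 20 Hz.
20 Hz ≤ fs/2 = 28 Hz, appears at 20 Hz.
Distinct values: {8 Hz, 10 Hz, 20 Hz, 26 Hz}.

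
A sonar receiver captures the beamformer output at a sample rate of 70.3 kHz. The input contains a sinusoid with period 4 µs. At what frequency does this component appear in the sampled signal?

31.2 kHz

T = 4 µs → f = 1/T = 250 kHz.
250 kHz mod fs = 39.1 kHz.
39.1 kHz > fs/2 = 35.15 kHz, folds to fs − 39.1 kHz = 31.2 kHz.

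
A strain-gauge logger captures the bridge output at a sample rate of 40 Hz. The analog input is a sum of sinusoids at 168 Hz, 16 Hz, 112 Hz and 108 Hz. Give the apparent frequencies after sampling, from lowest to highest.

8 Hz, 12 Hz, 16 Hz

fs/2 = 20 Hz.
168 Hz mod fs = 8 Hz.
8 Hz ≤ fs/2 = 20 Hz, appears at 8 Hz.
16 Hz ≤ fs/2 = 20 Hz, passes unchanged.
112 Hz mod fs = 32 Hz.
32 Hz > fs/2 = 20 Hz, folds to fs − 32 Hz = 8 Hz.
108 Hz mod fs = 28 Hz.
28 Hz > fs/2 = 20 Hz, folds to fs − 28 Hz = 12 Hz.
Distinct values: {8 Hz, 12 Hz, 16 Hz}.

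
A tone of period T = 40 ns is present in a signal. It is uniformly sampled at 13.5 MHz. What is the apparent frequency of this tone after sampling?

2 MHz

T = 40 ns → f = 1/T = 25 MHz.
25 MHz mod fs = 11.5 MHz.
11.5 MHz > fs/2 = 6.75 MHz, folds to fs − 11.5 MHz = 2 MHz.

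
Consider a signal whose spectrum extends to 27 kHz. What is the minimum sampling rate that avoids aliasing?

Nyquist rate = 2 × 27 kHz = 54 kHz.

54 kHz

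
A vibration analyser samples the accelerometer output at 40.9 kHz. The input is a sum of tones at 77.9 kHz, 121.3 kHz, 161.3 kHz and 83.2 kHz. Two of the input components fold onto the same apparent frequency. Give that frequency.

fs/2 = 20.45 kHz.
77.9 kHz mod fs = 37 kHz.
37 kHz > fs/2 = 20.45 kHz, folds to fs − 37 kHz = 3.9 kHz.
121.3 kHz mod fs = 39.5 kHz.
39.5 kHz > fs/2 = 20.45 kHz, folds to fs − 39.5 kHz = 1.4 kHz.
161.3 kHz mod fs = 38.6 kHz.
38.6 kHz > fs/2 = 20.45 kHz, folds to fs − 38.6 kHz = 2.3 kHz.
83.2 kHz mod fs = 1.4 kHz.
1.4 kHz ≤ fs/2 = 20.45 kHz, appears at 1.4 kHz.
83.2 kHz and 121.3 kHz both map to 1.4 kHz.

1.4 kHz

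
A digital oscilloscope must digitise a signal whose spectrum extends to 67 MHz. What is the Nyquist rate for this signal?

Nyquist rate = 2 × 67 MHz = 134 MHz.

134 MHz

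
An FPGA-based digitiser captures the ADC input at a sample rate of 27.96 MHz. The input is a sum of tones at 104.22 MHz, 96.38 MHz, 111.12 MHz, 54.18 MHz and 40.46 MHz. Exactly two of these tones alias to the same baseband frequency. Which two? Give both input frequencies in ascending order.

40.46 MHz, 96.38 MHz

fs/2 = 13.98 MHz.
104.22 MHz mod fs = 20.34 MHz.
20.34 MHz > fs/2 = 13.98 MHz, folds to fs − 20.34 MHz = 7.62 MHz.
96.38 MHz mod fs = 12.5 MHz.
12.5 MHz ≤ fs/2 = 13.98 MHz, appears at 12.5 MHz.
111.12 MHz mod fs = 27.24 MHz.
27.24 MHz > fs/2 = 13.98 MHz, folds to fs − 27.24 MHz = 0.72 MHz.
54.18 MHz mod fs = 26.22 MHz.
26.22 MHz > fs/2 = 13.98 MHz, folds to fs − 26.22 MHz = 1.74 MHz.
40.46 MHz mod fs = 12.5 MHz.
12.5 MHz ≤ fs/2 = 13.98 MHz, appears at 12.5 MHz.
40.46 MHz and 96.38 MHz both map to 12.5 MHz.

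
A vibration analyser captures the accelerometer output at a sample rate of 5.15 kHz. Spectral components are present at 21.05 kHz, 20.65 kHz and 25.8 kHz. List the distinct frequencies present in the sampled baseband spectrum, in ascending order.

0.05 kHz, 0.45 kHz

fs/2 = 2.575 kHz.
21.05 kHz mod fs = 0.45 kHz.
0.45 kHz ≤ fs/2 = 2.575 kHz, appears at 0.45 kHz.
20.65 kHz mod fs = 0.05 kHz.
0.05 kHz ≤ fs/2 = 2.575 kHz, appears at 0.05 kHz.
25.8 kHz mod fs = 0.05 kHz.
0.05 kHz ≤ fs/2 = 2.575 kHz, appears at 0.05 kHz.
Distinct values: {0.05 kHz, 0.45 kHz}.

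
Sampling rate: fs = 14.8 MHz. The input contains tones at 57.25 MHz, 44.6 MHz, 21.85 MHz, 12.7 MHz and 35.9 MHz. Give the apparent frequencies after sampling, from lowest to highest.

fs/2 = 7.4 MHz.
57.25 MHz mod fs = 12.85 MHz.
12.85 MHz > fs/2 = 7.4 MHz, folds to fs − 12.85 MHz = 1.95 MHz.
44.6 MHz mod fs = 0.2 MHz.
0.2 MHz ≤ fs/2 = 7.4 MHz, appears at 0.2 MHz.
21.85 MHz mod fs = 7.05 MHz.
7.05 MHz ≤ fs/2 = 7.4 MHz, appears at 7.05 MHz.
12.7 MHz > fs/2 = 7.4 MHz, folds to fs − 12.7 MHz = 2.1 MHz.
35.9 MHz mod fs = 6.3 MHz.
6.3 MHz ≤ fs/2 = 7.4 MHz, appears at 6.3 MHz.
Distinct values: {0.2 MHz, 1.95 MHz, 2.1 MHz, 6.3 MHz, 7.05 MHz}.

0.2 MHz, 1.95 MHz, 2.1 MHz, 6.3 MHz, 7.05 MHz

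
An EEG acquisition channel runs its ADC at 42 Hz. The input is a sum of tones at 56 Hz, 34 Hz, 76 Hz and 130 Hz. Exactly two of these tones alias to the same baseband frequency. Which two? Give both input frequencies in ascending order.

fs/2 = 21 Hz.
56 Hz mod fs = 14 Hz.
14 Hz ≤ fs/2 = 21 Hz, appears at 14 Hz.
34 Hz > fs/2 = 21 Hz, folds to fs − 34 Hz = 8 Hz.
76 Hz mod fs = 34 Hz.
34 Hz > fs/2 = 21 Hz, folds to fs − 34 Hz = 8 Hz.
130 Hz mod fs = 4 Hz.
4 Hz ≤ fs/2 = 21 Hz, appears at 4 Hz.
34 Hz and 76 Hz both map to 8 Hz.

34 Hz, 76 Hz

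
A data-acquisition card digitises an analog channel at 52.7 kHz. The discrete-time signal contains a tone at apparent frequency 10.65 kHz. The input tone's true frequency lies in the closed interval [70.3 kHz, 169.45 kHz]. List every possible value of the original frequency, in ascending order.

94.75 kHz, 116.05 kHz, 147.45 kHz, 168.75 kHz

Frequencies that alias to 10.65 kHz are k·fs ± 10.65 kHz for integer k ≥ 0.
k=0: 10.65 kHz.
k=1: 42.05 kHz, 63.35 kHz.
k=2: 94.75 kHz, 116.05 kHz.
k=3: 147.45 kHz, 168.75 kHz.
k=4: 200.15 kHz, 221.45 kHz.
Within [70.3 kHz, 169.45 kHz]: 94.75 kHz, 116.05 kHz, 147.45 kHz, 168.75 kHz.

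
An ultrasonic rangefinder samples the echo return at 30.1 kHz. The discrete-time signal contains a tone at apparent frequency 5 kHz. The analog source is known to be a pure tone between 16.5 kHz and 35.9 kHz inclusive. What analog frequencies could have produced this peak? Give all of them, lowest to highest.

25.1 kHz, 35.1 kHz

Frequencies that alias to 5 kHz are k·fs ± 5 kHz for integer k ≥ 0.
k=0: 5 kHz.
k=1: 25.1 kHz, 35.1 kHz.
k=2: 55.2 kHz, 65.2 kHz.
Within [16.5 kHz, 35.9 kHz]: 25.1 kHz, 35.1 kHz.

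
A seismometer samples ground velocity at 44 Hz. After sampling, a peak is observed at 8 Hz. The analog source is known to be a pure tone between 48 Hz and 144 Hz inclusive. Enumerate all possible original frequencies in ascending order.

Frequencies that alias to 8 Hz are k·fs ± 8 Hz for integer k ≥ 0.
k=0: 8 Hz.
k=1: 36 Hz, 52 Hz.
k=2: 80 Hz, 96 Hz.
k=3: 124 Hz, 140 Hz.
k=4: 168 Hz, 184 Hz.
Within [48 Hz, 144 Hz]: 52 Hz, 80 Hz, 96 Hz, 124 Hz, 140 Hz.

52 Hz, 80 Hz, 96 Hz, 124 Hz, 140 Hz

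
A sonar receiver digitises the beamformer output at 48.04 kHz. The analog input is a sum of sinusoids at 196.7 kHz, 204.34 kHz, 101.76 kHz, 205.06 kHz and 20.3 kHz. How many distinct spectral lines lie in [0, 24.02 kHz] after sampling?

fs/2 = 24.02 kHz.
196.7 kHz mod fs = 4.54 kHz.
4.54 kHz ≤ fs/2 = 24.02 kHz, appears at 4.54 kHz.
204.34 kHz mod fs = 12.18 kHz.
12.18 kHz ≤ fs/2 = 24.02 kHz, appears at 12.18 kHz.
101.76 kHz mod fs = 5.68 kHz.
5.68 kHz ≤ fs/2 = 24.02 kHz, appears at 5.68 kHz.
205.06 kHz mod fs = 12.9 kHz.
12.9 kHz ≤ fs/2 = 24.02 kHz, appears at 12.9 kHz.
20.3 kHz ≤ fs/2 = 24.02 kHz, passes unchanged.
Distinct values: {4.54 kHz, 5.68 kHz, 12.18 kHz, 12.9 kHz, 20.3 kHz} → 5.

5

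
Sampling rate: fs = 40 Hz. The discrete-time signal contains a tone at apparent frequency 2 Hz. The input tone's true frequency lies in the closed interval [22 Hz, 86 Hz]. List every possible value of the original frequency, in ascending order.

Frequencies that alias to 2 Hz are k·fs ± 2 Hz for integer k ≥ 0.
k=0: 2 Hz.
k=1: 38 Hz, 42 Hz.
k=2: 78 Hz, 82 Hz.
k=3: 118 Hz, 122 Hz.
Within [22 Hz, 86 Hz]: 38 Hz, 42 Hz, 78 Hz, 82 Hz.

38 Hz, 42 Hz, 78 Hz, 82 Hz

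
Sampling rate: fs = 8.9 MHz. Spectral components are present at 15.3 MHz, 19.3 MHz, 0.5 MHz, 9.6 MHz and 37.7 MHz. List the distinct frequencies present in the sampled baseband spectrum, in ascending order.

fs/2 = 4.45 MHz.
15.3 MHz mod fs = 6.4 MHz.
6.4 MHz > fs/2 = 4.45 MHz, folds to fs − 6.4 MHz = 2.5 MHz.
19.3 MHz mod fs = 1.5 MHz.
1.5 MHz ≤ fs/2 = 4.45 MHz, appears at 1.5 MHz.
0.5 MHz ≤ fs/2 = 4.45 MHz, passes unchanged.
9.6 MHz mod fs = 0.7 MHz.
0.7 MHz ≤ fs/2 = 4.45 MHz, appears at 0.7 MHz.
37.7 MHz mod fs = 2.1 MHz.
2.1 MHz ≤ fs/2 = 4.45 MHz, appears at 2.1 MHz.
Distinct values: {0.5 MHz, 0.7 MHz, 1.5 MHz, 2.1 MHz, 2.5 MHz}.

0.5 MHz, 0.7 MHz, 1.5 MHz, 2.1 MHz, 2.5 MHz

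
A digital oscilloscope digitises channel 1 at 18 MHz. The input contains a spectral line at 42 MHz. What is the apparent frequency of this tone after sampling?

42 MHz mod fs = 6 MHz.
6 MHz ≤ fs/2 = 9 MHz, appears at 6 MHz.

6 MHz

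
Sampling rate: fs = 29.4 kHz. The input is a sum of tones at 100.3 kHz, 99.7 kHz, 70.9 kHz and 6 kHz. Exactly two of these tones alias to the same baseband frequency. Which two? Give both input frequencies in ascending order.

fs/2 = 14.7 kHz.
100.3 kHz mod fs = 12.1 kHz.
12.1 kHz ≤ fs/2 = 14.7 kHz, appears at 12.1 kHz.
99.7 kHz mod fs = 11.5 kHz.
11.5 kHz ≤ fs/2 = 14.7 kHz, appears at 11.5 kHz.
70.9 kHz mod fs = 12.1 kHz.
12.1 kHz ≤ fs/2 = 14.7 kHz, appears at 12.1 kHz.
6 kHz ≤ fs/2 = 14.7 kHz, passes unchanged.
70.9 kHz and 100.3 kHz both map to 12.1 kHz.

70.9 kHz, 100.3 kHz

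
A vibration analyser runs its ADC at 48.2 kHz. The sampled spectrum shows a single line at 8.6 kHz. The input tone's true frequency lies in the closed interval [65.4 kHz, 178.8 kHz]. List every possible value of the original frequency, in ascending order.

87.8 kHz, 105 kHz, 136 kHz, 153.2 kHz

Frequencies that alias to 8.6 kHz are k·fs ± 8.6 kHz for integer k ≥ 0.
k=0: 8.6 kHz.
k=1: 39.6 kHz, 56.8 kHz.
k=2: 87.8 kHz, 105 kHz.
k=3: 136 kHz, 153.2 kHz.
k=4: 184.2 kHz, 201.4 kHz.
Within [65.4 kHz, 178.8 kHz]: 87.8 kHz, 105 kHz, 136 kHz, 153.2 kHz.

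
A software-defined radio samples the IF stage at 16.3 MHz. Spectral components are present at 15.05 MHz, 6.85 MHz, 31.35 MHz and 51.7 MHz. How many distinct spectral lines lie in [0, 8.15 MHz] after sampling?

fs/2 = 8.15 MHz.
15.05 MHz > fs/2 = 8.15 MHz, folds to fs − 15.05 MHz = 1.25 MHz.
6.85 MHz ≤ fs/2 = 8.15 MHz, passes unchanged.
31.35 MHz mod fs = 15.05 MHz.
15.05 MHz > fs/2 = 8.15 MHz, folds to fs − 15.05 MHz = 1.25 MHz.
51.7 MHz mod fs = 2.8 MHz.
2.8 MHz ≤ fs/2 = 8.15 MHz, appears at 2.8 MHz.
Distinct values: {1.25 MHz, 2.8 MHz, 6.85 MHz} → 3.

3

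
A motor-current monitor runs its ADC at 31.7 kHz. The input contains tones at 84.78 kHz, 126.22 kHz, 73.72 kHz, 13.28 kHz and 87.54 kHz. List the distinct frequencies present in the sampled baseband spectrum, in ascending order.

fs/2 = 15.85 kHz.
84.78 kHz mod fs = 21.38 kHz.
21.38 kHz > fs/2 = 15.85 kHz, folds to fs − 21.38 kHz = 10.32 kHz.
126.22 kHz mod fs = 31.12 kHz.
31.12 kHz > fs/2 = 15.85 kHz, folds to fs − 31.12 kHz = 0.58 kHz.
73.72 kHz mod fs = 10.32 kHz.
10.32 kHz ≤ fs/2 = 15.85 kHz, appears at 10.32 kHz.
13.28 kHz ≤ fs/2 = 15.85 kHz, passes unchanged.
87.54 kHz mod fs = 24.14 kHz.
24.14 kHz > fs/2 = 15.85 kHz, folds to fs − 24.14 kHz = 7.56 kHz.
Distinct values: {0.58 kHz, 7.56 kHz, 10.32 kHz, 13.28 kHz}.

0.58 kHz, 7.56 kHz, 10.32 kHz, 13.28 kHz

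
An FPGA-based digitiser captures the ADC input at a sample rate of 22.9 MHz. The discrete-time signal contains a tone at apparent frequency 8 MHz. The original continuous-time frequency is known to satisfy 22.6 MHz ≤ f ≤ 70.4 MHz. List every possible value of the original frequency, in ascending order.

Frequencies that alias to 8 MHz are k·fs ± 8 MHz for integer k ≥ 0.
k=0: 8 MHz.
k=1: 14.9 MHz, 30.9 MHz.
k=2: 37.8 MHz, 53.8 MHz.
k=3: 60.7 MHz, 76.7 MHz.
k=4: 83.6 MHz, 99.6 MHz.
Within [22.6 MHz, 70.4 MHz]: 30.9 MHz, 37.8 MHz, 53.8 MHz, 60.7 MHz.

30.9 MHz, 37.8 MHz, 53.8 MHz, 60.7 MHz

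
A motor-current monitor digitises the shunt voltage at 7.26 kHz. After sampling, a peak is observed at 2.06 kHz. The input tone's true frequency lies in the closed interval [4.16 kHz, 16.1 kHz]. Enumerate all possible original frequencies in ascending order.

5.2 kHz, 9.32 kHz, 12.46 kHz

Frequencies that alias to 2.06 kHz are k·fs ± 2.06 kHz for integer k ≥ 0.
k=0: 2.06 kHz.
k=1: 5.2 kHz, 9.32 kHz.
k=2: 12.46 kHz, 16.58 kHz.
k=3: 19.72 kHz, 23.84 kHz.
Within [4.16 kHz, 16.1 kHz]: 5.2 kHz, 9.32 kHz, 12.46 kHz.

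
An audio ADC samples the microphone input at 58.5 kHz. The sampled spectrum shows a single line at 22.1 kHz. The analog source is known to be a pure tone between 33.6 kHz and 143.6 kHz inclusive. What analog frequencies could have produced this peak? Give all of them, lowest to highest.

36.4 kHz, 80.6 kHz, 94.9 kHz, 139.1 kHz

Frequencies that alias to 22.1 kHz are k·fs ± 22.1 kHz for integer k ≥ 0.
k=0: 22.1 kHz.
k=1: 36.4 kHz, 80.6 kHz.
k=2: 94.9 kHz, 139.1 kHz.
k=3: 153.4 kHz, 197.6 kHz.
Within [33.6 kHz, 143.6 kHz]: 36.4 kHz, 80.6 kHz, 94.9 kHz, 139.1 kHz.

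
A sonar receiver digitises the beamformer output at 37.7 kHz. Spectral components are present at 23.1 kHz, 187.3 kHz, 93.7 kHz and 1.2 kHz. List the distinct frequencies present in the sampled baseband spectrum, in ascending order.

fs/2 = 18.85 kHz.
23.1 kHz > fs/2 = 18.85 kHz, folds to fs − 23.1 kHz = 14.6 kHz.
187.3 kHz mod fs = 36.5 kHz.
36.5 kHz > fs/2 = 18.85 kHz, folds to fs − 36.5 kHz = 1.2 kHz.
93.7 kHz mod fs = 18.3 kHz.
18.3 kHz ≤ fs/2 = 18.85 kHz, appears at 18.3 kHz.
1.2 kHz ≤ fs/2 = 18.85 kHz, passes unchanged.
Distinct values: {1.2 kHz, 14.6 kHz, 18.3 kHz}.

1.2 kHz, 14.6 kHz, 18.3 kHz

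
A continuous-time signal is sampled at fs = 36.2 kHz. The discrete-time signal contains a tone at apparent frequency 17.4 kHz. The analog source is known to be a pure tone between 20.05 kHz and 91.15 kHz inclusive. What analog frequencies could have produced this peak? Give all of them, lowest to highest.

Frequencies that alias to 17.4 kHz are k·fs ± 17.4 kHz for integer k ≥ 0.
k=0: 17.4 kHz.
k=1: 18.8 kHz, 53.6 kHz.
k=2: 55 kHz, 89.8 kHz.
k=3: 91.2 kHz, 126 kHz.
Within [20.05 kHz, 91.15 kHz]: 53.6 kHz, 55 kHz, 89.8 kHz.

53.6 kHz, 55 kHz, 89.8 kHz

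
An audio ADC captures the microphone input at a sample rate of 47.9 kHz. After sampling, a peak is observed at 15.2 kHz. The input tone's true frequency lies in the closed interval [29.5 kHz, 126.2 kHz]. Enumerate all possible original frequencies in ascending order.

Frequencies that alias to 15.2 kHz are k·fs ± 15.2 kHz for integer k ≥ 0.
k=0: 15.2 kHz.
k=1: 32.7 kHz, 63.1 kHz.
k=2: 80.6 kHz, 111 kHz.
k=3: 128.5 kHz, 158.9 kHz.
Within [29.5 kHz, 126.2 kHz]: 32.7 kHz, 63.1 kHz, 80.6 kHz, 111 kHz.

32.7 kHz, 63.1 kHz, 80.6 kHz, 111 kHz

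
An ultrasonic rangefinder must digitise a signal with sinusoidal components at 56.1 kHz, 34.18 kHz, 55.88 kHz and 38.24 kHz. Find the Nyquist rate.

Highest-frequency component: 56.1 kHz.
Nyquist rate = 2 × 56.1 kHz = 112.2 kHz.

112.2 kHz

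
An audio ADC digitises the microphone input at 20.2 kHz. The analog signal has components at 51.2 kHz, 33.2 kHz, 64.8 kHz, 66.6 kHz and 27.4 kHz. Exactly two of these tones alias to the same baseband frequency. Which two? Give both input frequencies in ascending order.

27.4 kHz, 33.2 kHz

fs/2 = 10.1 kHz.
51.2 kHz mod fs = 10.8 kHz.
10.8 kHz > fs/2 = 10.1 kHz, folds to fs − 10.8 kHz = 9.4 kHz.
33.2 kHz mod fs = 13 kHz.
13 kHz > fs/2 = 10.1 kHz, folds to fs − 13 kHz = 7.2 kHz.
64.8 kHz mod fs = 4.2 kHz.
4.2 kHz ≤ fs/2 = 10.1 kHz, appears at 4.2 kHz.
66.6 kHz mod fs = 6 kHz.
6 kHz ≤ fs/2 = 10.1 kHz, appears at 6 kHz.
27.4 kHz mod fs = 7.2 kHz.
7.2 kHz ≤ fs/2 = 10.1 kHz, appears at 7.2 kHz.
27.4 kHz and 33.2 kHz both map to 7.2 kHz.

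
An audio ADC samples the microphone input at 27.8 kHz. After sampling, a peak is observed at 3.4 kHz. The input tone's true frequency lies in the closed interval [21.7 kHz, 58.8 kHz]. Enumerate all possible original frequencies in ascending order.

24.4 kHz, 31.2 kHz, 52.2 kHz

Frequencies that alias to 3.4 kHz are k·fs ± 3.4 kHz for integer k ≥ 0.
k=0: 3.4 kHz.
k=1: 24.4 kHz, 31.2 kHz.
k=2: 52.2 kHz, 59 kHz.
k=3: 80 kHz, 86.8 kHz.
Within [21.7 kHz, 58.8 kHz]: 24.4 kHz, 31.2 kHz, 52.2 kHz.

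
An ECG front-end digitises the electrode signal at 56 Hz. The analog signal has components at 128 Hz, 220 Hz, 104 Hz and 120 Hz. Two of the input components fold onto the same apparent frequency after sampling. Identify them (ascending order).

fs/2 = 28 Hz.
128 Hz mod fs = 16 Hz.
16 Hz ≤ fs/2 = 28 Hz, appears at 16 Hz.
220 Hz mod fs = 52 Hz.
52 Hz > fs/2 = 28 Hz, folds to fs − 52 Hz = 4 Hz.
104 Hz mod fs = 48 Hz.
48 Hz > fs/2 = 28 Hz, folds to fs − 48 Hz = 8 Hz.
120 Hz mod fs = 8 Hz.
8 Hz ≤ fs/2 = 28 Hz, appears at 8 Hz.
104 Hz and 120 Hz both map to 8 Hz.

104 Hz, 120 Hz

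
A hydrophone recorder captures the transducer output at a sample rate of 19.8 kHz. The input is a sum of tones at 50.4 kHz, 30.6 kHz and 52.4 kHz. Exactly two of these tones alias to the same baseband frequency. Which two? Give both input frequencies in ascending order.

30.6 kHz, 50.4 kHz

fs/2 = 9.9 kHz.
50.4 kHz mod fs = 10.8 kHz.
10.8 kHz > fs/2 = 9.9 kHz, folds to fs − 10.8 kHz = 9 kHz.
30.6 kHz mod fs = 10.8 kHz.
10.8 kHz > fs/2 = 9.9 kHz, folds to fs − 10.8 kHz = 9 kHz.
52.4 kHz mod fs = 12.8 kHz.
12.8 kHz > fs/2 = 9.9 kHz, folds to fs − 12.8 kHz = 7 kHz.
30.6 kHz and 50.4 kHz both map to 9 kHz.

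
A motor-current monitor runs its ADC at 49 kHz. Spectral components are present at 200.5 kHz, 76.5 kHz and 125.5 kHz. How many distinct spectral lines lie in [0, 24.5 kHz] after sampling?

fs/2 = 24.5 kHz.
200.5 kHz mod fs = 4.5 kHz.
4.5 kHz ≤ fs/2 = 24.5 kHz, appears at 4.5 kHz.
76.5 kHz mod fs = 27.5 kHz.
27.5 kHz > fs/2 = 24.5 kHz, folds to fs − 27.5 kHz = 21.5 kHz.
125.5 kHz mod fs = 27.5 kHz.
27.5 kHz > fs/2 = 24.5 kHz, folds to fs − 27.5 kHz = 21.5 kHz.
Distinct values: {4.5 kHz, 21.5 kHz} → 2.

2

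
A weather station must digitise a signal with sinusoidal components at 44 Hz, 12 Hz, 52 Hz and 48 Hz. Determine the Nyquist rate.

Highest-frequency component: 52 Hz.
Nyquist rate = 2 × 52 Hz = 104 Hz.

104 Hz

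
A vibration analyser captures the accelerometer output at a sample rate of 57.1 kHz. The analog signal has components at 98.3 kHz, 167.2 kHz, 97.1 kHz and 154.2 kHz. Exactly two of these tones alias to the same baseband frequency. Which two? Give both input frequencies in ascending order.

fs/2 = 28.55 kHz.
98.3 kHz mod fs = 41.2 kHz.
41.2 kHz > fs/2 = 28.55 kHz, folds to fs − 41.2 kHz = 15.9 kHz.
167.2 kHz mod fs = 53 kHz.
53 kHz > fs/2 = 28.55 kHz, folds to fs − 53 kHz = 4.1 kHz.
97.1 kHz mod fs = 40 kHz.
40 kHz > fs/2 = 28.55 kHz, folds to fs − 40 kHz = 17.1 kHz.
154.2 kHz mod fs = 40 kHz.
40 kHz > fs/2 = 28.55 kHz, folds to fs − 40 kHz = 17.1 kHz.
97.1 kHz and 154.2 kHz both map to 17.1 kHz.

97.1 kHz, 154.2 kHz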